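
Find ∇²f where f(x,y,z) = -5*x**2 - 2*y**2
-14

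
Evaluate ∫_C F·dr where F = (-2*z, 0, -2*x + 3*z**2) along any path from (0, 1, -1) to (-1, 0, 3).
34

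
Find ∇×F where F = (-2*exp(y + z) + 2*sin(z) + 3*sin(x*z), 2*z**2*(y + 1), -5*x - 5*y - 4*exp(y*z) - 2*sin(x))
(-4*z*(y + 1) - 4*z*exp(y*z) - 5, 3*x*cos(x*z) - 2*exp(y + z) + 2*cos(x) + 2*cos(z) + 5, 2*exp(y + z))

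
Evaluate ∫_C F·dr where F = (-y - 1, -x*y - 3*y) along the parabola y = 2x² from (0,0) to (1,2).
-139/15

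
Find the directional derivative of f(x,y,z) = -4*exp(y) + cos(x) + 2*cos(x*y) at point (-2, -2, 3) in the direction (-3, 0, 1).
-3*sqrt(10)*(4*sin(4) + sin(2))/10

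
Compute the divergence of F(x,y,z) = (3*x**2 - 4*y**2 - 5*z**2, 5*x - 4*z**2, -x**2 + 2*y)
6*x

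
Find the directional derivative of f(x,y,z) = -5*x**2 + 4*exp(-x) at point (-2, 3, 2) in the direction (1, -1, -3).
4*sqrt(11)*(5 - exp(2))/11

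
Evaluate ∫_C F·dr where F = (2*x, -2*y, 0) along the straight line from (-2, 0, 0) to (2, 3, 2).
-9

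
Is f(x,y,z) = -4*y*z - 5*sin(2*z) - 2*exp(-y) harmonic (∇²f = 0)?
No, ∇²f = 20*sin(2*z) - 2*exp(-y)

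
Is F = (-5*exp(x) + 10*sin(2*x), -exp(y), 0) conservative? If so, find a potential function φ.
Yes, F is conservative. φ = -5*exp(x) - exp(y) - 5*cos(2*x)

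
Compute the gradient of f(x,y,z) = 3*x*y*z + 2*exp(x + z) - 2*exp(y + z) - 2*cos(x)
(3*y*z + 2*exp(x + z) + 2*sin(x), 3*x*z - 2*exp(y + z), 3*x*y + 2*exp(x + z) - 2*exp(y + z))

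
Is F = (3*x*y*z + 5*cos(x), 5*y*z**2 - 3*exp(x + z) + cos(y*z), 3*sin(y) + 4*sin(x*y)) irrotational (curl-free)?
No, ∇×F = (4*x*cos(x*y) - 10*y*z + y*sin(y*z) + 3*exp(x + z) + 3*cos(y), y*(3*x - 4*cos(x*y)), -3*x*z - 3*exp(x + z))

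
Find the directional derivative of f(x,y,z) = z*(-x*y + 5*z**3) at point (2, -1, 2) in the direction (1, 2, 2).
106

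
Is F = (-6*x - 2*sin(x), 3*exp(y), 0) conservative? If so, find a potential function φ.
Yes, F is conservative. φ = -3*x**2 + 3*exp(y) + 2*cos(x)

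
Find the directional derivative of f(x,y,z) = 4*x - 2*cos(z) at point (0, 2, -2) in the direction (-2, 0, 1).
-2*sqrt(5)*(sin(2) + 4)/5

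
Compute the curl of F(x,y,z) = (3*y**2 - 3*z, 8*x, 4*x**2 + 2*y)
(2, -8*x - 3, 8 - 6*y)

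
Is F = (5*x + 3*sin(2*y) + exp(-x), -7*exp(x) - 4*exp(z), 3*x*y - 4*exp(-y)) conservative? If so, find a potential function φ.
No, ∇×F = (3*x + 4*exp(z) + 4*exp(-y), -3*y, -7*exp(x) - 6*cos(2*y)) ≠ 0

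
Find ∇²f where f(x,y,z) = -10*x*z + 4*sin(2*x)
-16*sin(2*x)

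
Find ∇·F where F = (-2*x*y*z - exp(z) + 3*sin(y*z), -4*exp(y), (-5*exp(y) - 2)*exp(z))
-2*y*z - (5*exp(y) + 2)*exp(z) - 4*exp(y)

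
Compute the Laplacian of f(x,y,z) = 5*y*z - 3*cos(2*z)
12*cos(2*z)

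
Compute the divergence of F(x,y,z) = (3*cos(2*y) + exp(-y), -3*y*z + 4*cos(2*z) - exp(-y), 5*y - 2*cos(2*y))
-3*z + exp(-y)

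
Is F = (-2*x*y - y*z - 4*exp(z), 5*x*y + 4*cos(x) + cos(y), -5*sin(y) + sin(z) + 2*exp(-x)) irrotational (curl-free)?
No, ∇×F = (-5*cos(y), -y - 4*exp(z) + 2*exp(-x), 2*x + 5*y + z - 4*sin(x))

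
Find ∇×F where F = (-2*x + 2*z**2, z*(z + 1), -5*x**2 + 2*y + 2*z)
(1 - 2*z, 10*x + 4*z, 0)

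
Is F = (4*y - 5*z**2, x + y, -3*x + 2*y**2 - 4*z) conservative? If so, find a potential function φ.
No, ∇×F = (4*y, 3 - 10*z, -3) ≠ 0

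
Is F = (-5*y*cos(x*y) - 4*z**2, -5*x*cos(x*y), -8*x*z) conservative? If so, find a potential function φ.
Yes, F is conservative. φ = -4*x*z**2 - 5*sin(x*y)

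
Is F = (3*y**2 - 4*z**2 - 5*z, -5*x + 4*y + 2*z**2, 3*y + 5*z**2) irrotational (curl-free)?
No, ∇×F = (3 - 4*z, -8*z - 5, -6*y - 5)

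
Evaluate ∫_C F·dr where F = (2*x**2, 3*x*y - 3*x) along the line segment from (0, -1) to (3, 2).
18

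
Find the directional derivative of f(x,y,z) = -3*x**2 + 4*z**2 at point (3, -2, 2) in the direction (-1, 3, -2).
-sqrt(14)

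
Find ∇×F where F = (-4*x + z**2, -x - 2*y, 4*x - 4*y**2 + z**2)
(-8*y, 2*z - 4, -1)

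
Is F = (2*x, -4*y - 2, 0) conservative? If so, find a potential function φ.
Yes, F is conservative. φ = x**2 - 2*y**2 - 2*y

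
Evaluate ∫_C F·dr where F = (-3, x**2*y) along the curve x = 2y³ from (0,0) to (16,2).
80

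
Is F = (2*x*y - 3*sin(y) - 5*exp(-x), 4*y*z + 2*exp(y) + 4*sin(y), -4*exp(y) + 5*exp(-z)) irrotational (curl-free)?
No, ∇×F = (-4*y - 4*exp(y), 0, -2*x + 3*cos(y))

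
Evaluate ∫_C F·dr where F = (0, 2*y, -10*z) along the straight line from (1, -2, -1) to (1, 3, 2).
-10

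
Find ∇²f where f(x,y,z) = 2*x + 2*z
0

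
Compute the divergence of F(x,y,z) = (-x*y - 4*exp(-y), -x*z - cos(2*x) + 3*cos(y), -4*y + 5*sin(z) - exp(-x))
-y - 3*sin(y) + 5*cos(z)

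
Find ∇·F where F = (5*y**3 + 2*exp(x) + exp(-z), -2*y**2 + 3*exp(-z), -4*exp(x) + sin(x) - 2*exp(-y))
-4*y + 2*exp(x)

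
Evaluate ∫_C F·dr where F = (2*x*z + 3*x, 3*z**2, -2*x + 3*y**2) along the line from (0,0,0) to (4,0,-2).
32/3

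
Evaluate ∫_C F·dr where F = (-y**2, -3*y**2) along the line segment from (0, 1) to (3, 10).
-1110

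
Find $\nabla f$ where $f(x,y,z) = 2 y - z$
(0, 2, -1)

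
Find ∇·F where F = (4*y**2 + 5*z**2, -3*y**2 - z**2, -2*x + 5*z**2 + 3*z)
-6*y + 10*z + 3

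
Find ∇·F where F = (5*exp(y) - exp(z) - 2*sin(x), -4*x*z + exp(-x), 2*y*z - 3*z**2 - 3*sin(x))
2*y - 6*z - 2*cos(x)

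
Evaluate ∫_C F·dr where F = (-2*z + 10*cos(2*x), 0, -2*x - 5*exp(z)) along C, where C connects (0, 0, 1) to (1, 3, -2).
-5*exp(-2) + 4 + 5*sin(2) + 5*E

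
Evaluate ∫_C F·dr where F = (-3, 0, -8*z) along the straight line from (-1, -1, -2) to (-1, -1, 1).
12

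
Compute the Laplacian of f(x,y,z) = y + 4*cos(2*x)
-16*cos(2*x)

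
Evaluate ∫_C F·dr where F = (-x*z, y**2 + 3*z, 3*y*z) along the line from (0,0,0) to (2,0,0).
0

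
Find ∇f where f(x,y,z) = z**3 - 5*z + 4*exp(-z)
(0, 0, 3*z**2 - 5 - 4*exp(-z))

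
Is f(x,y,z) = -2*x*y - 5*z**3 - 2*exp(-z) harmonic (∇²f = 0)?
No, ∇²f = -30*z - 2*exp(-z)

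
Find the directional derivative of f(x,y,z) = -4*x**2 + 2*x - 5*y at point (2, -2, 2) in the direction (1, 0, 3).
-7*sqrt(10)/5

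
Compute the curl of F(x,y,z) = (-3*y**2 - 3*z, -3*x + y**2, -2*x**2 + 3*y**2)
(6*y, 4*x - 3, 6*y - 3)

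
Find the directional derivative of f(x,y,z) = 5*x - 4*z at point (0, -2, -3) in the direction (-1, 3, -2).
3*sqrt(14)/14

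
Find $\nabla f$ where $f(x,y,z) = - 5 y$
(0, -5, 0)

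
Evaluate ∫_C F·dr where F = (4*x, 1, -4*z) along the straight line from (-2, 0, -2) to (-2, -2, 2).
-2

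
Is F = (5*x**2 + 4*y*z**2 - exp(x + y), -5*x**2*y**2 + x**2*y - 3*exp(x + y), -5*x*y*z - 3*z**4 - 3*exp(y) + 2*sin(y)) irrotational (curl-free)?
No, ∇×F = (-5*x*z - 3*exp(y) + 2*cos(y), 13*y*z, -10*x*y**2 + 2*x*y - 4*z**2 - 2*exp(x + y))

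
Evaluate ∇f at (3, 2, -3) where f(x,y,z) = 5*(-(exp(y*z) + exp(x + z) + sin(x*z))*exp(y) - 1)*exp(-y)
(15*cos(9) - 5, 5*(3 + exp(4))*exp(-6), -5 - 10*exp(-6) - 15*cos(9))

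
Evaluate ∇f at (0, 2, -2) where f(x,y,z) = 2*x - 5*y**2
(2, -20, 0)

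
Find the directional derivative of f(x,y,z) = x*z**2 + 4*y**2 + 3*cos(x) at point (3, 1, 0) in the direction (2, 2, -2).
sqrt(3)*(8/3 - sin(3))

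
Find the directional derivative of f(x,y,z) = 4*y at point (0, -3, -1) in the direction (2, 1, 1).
2*sqrt(6)/3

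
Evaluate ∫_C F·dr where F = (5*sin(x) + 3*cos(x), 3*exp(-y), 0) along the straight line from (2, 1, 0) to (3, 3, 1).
-3*sin(2) + 5*cos(2) - 3*exp(-3) + 3*sin(3) + 3*exp(-1) - 5*cos(3)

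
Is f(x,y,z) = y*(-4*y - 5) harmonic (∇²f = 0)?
No, ∇²f = -8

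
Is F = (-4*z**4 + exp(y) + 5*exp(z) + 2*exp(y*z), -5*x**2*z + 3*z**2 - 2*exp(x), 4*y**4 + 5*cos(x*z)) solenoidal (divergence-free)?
No, ∇·F = -5*x*sin(x*z)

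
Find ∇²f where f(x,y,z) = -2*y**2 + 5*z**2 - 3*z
6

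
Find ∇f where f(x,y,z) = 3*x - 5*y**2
(3, -10*y, 0)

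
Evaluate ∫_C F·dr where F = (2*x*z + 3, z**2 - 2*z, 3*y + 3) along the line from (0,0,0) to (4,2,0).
12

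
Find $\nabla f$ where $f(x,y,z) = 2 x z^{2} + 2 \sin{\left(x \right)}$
(2*z**2 + 2*cos(x), 0, 4*x*z)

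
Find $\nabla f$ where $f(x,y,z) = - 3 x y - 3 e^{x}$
(-3*y - 3*exp(x), -3*x, 0)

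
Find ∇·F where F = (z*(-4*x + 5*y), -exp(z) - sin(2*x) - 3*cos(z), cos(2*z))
-4*z - 2*sin(2*z)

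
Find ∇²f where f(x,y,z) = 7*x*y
0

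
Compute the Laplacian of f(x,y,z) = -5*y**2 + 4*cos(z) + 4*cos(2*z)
-4*cos(z) - 16*cos(2*z) - 10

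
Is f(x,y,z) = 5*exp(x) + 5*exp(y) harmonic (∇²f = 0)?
No, ∇²f = 5*exp(x) + 5*exp(y)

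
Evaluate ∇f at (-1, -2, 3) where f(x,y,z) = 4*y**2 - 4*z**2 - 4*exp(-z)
(0, -16, -24 + 4*exp(-3))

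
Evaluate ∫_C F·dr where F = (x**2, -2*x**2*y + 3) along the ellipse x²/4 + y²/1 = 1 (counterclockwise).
0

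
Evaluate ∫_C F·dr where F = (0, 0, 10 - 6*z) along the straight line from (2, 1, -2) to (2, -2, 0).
32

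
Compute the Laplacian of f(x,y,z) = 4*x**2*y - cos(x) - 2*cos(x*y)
2*x**2*cos(x*y) + 2*y**2*cos(x*y) + 8*y + cos(x)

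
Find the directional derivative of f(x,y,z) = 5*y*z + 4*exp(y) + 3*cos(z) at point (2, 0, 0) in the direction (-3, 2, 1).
4*sqrt(14)/7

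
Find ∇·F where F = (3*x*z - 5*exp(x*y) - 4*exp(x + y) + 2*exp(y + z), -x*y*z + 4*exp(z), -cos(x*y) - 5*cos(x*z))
-x*z + 5*x*sin(x*z) - 5*y*exp(x*y) + 3*z - 4*exp(x + y)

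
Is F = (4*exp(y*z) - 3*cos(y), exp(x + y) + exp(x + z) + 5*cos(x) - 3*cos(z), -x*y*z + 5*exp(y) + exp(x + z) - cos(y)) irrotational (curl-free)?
No, ∇×F = (-x*z + 5*exp(y) - exp(x + z) + sin(y) - 3*sin(z), y*z + 4*y*exp(y*z) - exp(x + z), -4*z*exp(y*z) + exp(x + y) + exp(x + z) - 5*sin(x) - 3*sin(y))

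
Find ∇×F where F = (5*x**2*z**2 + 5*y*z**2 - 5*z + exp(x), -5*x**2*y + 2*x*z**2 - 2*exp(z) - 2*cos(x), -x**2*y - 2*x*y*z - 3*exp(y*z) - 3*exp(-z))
(-x**2 - 6*x*z - 3*z*exp(y*z) + 2*exp(z), 10*x**2*z + 2*x*y + 12*y*z - 5, -10*x*y - 3*z**2 + 2*sin(x))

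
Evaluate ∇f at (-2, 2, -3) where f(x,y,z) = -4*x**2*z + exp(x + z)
(-48 + exp(-5), 0, -16 + exp(-5))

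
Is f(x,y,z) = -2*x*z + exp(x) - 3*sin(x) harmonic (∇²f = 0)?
No, ∇²f = exp(x) + 3*sin(x)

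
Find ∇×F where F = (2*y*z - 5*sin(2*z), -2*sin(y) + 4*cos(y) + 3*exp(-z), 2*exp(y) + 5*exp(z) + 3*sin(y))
(2*exp(y) + 3*cos(y) + 3*exp(-z), 2*y - 10*cos(2*z), -2*z)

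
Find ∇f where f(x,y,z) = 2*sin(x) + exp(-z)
(2*cos(x), 0, -exp(-z))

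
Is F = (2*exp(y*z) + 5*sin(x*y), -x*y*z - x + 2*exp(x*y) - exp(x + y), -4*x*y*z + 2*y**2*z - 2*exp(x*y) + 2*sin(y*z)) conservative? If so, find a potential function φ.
No, ∇×F = (x*y - 4*x*z - 2*x*exp(x*y) + 4*y*z + 2*z*cos(y*z), 2*y*(2*z + exp(x*y) + exp(y*z)), -5*x*cos(x*y) - y*z + 2*y*exp(x*y) - 2*z*exp(y*z) - exp(x + y) - 1) ≠ 0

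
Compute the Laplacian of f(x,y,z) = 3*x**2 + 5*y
6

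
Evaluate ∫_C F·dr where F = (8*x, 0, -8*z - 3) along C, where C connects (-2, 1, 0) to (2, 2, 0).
0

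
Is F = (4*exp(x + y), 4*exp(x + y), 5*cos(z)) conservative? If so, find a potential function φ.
Yes, F is conservative. φ = 4*exp(x + y) + 5*sin(z)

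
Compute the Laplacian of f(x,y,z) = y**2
2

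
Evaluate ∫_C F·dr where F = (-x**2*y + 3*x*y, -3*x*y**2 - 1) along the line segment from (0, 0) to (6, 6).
-1086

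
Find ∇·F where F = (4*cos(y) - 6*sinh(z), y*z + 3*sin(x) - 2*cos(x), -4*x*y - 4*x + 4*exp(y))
z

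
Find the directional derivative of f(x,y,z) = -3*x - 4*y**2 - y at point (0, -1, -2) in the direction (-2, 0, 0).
3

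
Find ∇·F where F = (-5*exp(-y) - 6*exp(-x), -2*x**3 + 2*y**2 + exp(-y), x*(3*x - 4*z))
-4*x + 4*y - exp(-y) + 6*exp(-x)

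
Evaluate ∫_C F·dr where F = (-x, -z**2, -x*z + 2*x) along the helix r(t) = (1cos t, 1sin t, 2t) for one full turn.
-16*pi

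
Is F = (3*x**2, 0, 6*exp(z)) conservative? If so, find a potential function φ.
Yes, F is conservative. φ = x**3 + 6*exp(z)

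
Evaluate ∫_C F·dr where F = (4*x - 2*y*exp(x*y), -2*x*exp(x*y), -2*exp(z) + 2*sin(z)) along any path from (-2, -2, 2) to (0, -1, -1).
2*(-1 + E*(-5 - cos(1) + cos(2) + exp(2) + exp(4)))*exp(-1)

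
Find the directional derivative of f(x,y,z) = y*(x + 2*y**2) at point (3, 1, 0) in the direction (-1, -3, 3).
-28*sqrt(19)/19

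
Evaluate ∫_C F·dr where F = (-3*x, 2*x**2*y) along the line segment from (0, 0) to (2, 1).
-4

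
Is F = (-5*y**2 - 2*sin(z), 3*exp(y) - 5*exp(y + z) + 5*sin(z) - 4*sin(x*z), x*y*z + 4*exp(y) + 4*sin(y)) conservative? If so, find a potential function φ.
No, ∇×F = (x*z + 4*x*cos(x*z) + 4*exp(y) + 5*exp(y + z) + 4*cos(y) - 5*cos(z), -y*z - 2*cos(z), 10*y - 4*z*cos(x*z)) ≠ 0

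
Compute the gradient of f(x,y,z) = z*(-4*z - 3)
(0, 0, -8*z - 3)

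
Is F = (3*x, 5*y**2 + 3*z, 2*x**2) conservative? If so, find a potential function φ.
No, ∇×F = (-3, -4*x, 0) ≠ 0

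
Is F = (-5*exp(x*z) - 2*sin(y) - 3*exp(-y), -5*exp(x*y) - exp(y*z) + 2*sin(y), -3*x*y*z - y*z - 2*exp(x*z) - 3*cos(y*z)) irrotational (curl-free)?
No, ∇×F = (-3*x*z + y*exp(y*z) + 3*z*sin(y*z) - z, -5*x*exp(x*z) + 3*y*z + 2*z*exp(x*z), -5*y*exp(x*y) + 2*cos(y) - 3*exp(-y))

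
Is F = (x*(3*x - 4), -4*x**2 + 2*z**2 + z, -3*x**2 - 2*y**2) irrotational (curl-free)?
No, ∇×F = (-4*y - 4*z - 1, 6*x, -8*x)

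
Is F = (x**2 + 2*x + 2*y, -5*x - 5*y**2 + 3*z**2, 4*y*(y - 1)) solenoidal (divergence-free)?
No, ∇·F = 2*x - 10*y + 2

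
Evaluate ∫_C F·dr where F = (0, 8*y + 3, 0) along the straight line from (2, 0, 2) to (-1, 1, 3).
7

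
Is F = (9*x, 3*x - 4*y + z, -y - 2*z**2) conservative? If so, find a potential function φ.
No, ∇×F = (-2, 0, 3) ≠ 0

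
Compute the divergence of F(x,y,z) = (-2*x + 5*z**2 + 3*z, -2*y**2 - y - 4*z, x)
-4*y - 3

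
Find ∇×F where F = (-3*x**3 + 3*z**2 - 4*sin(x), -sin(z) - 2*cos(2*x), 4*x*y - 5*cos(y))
(4*x + 5*sin(y) + cos(z), -4*y + 6*z, 4*sin(2*x))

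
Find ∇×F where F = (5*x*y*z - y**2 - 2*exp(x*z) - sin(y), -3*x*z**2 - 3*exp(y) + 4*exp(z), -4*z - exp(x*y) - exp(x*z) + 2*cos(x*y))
(6*x*z - x*exp(x*y) - 2*x*sin(x*y) - 4*exp(z), 5*x*y - 2*x*exp(x*z) + y*exp(x*y) + 2*y*sin(x*y) + z*exp(x*z), -5*x*z + 2*y - 3*z**2 + cos(y))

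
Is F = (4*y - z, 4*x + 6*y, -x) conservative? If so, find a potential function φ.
Yes, F is conservative. φ = 4*x*y - x*z + 3*y**2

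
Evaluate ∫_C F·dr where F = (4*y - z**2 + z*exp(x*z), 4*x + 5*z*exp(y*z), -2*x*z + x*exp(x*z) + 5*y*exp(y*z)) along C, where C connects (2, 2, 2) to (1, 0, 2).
-6*exp(4) - 7 + exp(2)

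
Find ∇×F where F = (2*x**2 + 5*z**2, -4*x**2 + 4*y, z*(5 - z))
(0, 10*z, -8*x)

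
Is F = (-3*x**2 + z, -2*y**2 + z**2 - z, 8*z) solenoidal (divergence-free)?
No, ∇·F = -6*x - 4*y + 8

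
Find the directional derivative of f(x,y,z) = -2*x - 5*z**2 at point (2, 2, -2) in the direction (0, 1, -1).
-10*sqrt(2)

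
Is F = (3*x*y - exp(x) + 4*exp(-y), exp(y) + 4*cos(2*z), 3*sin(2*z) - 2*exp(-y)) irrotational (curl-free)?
No, ∇×F = (8*sin(2*z) + 2*exp(-y), 0, -3*x + 4*exp(-y))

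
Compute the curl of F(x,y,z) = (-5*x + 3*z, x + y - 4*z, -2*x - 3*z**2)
(4, 5, 1)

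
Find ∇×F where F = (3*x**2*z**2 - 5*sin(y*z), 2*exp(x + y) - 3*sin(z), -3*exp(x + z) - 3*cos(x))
(3*cos(z), 6*x**2*z - 5*y*cos(y*z) + 3*exp(x + z) - 3*sin(x), 5*z*cos(y*z) + 2*exp(x + y))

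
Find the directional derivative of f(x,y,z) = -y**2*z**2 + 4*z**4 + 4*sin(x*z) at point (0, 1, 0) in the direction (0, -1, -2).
0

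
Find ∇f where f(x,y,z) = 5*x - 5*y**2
(5, -10*y, 0)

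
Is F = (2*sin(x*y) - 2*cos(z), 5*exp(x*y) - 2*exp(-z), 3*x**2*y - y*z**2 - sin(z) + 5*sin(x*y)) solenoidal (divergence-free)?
No, ∇·F = 5*x*exp(x*y) - 2*y*z + 2*y*cos(x*y) - cos(z)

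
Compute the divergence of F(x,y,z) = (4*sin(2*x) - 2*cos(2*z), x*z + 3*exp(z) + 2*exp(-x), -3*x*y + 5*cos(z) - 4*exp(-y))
-5*sin(z) + 8*cos(2*x)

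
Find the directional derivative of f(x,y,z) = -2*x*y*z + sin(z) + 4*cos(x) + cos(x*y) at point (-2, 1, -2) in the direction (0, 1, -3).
-sqrt(10)*(3*cos(2) + 2*sin(2) + 20)/10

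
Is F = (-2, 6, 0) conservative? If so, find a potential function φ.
Yes, F is conservative. φ = -2*x + 6*y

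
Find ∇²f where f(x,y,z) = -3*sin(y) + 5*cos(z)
3*sin(y) - 5*cos(z)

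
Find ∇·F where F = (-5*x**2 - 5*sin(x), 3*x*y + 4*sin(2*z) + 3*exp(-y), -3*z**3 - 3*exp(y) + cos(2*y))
-7*x - 9*z**2 - 5*cos(x) - 3*exp(-y)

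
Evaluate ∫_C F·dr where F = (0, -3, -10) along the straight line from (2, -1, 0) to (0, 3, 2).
-32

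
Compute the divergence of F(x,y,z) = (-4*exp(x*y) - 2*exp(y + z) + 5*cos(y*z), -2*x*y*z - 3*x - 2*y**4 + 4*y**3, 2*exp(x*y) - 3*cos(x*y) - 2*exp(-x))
-2*x*z - 8*y**3 + 12*y**2 - 4*y*exp(x*y)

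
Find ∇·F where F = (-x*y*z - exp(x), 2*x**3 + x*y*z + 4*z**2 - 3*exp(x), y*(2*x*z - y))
2*x*y + x*z - y*z - exp(x)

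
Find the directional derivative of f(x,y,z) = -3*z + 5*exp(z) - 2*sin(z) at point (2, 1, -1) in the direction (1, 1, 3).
3*sqrt(11)*(-E*(2*cos(1) + 3) + 5)*exp(-1)/11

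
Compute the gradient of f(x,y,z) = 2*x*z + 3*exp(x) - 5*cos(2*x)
(2*z + 3*exp(x) + 10*sin(2*x), 0, 2*x)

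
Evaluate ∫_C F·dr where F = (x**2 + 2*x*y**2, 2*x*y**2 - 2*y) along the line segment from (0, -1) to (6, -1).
108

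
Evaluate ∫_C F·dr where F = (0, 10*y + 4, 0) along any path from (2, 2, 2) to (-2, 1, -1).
-19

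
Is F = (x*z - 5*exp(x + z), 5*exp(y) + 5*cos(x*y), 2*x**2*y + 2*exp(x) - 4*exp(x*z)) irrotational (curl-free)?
No, ∇×F = (2*x**2, -4*x*y + x + 4*z*exp(x*z) - 2*exp(x) - 5*exp(x + z), -5*y*sin(x*y))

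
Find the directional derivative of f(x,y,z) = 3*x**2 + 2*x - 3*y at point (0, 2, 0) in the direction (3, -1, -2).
9*sqrt(14)/14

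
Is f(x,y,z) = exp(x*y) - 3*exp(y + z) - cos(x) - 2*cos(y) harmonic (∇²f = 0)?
No, ∇²f = x**2*exp(x*y) + y**2*exp(x*y) - 6*exp(y + z) + cos(x) + 2*cos(y)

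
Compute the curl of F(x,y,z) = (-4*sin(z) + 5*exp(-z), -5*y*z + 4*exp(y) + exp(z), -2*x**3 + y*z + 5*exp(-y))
(5*y + z - exp(z) - 5*exp(-y), 6*x**2 - 4*cos(z) - 5*exp(-z), 0)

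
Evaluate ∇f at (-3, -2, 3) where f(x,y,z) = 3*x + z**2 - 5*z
(3, 0, 1)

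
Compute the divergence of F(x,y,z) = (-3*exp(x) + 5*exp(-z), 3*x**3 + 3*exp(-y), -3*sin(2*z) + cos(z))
-3*exp(x) - sin(z) - 6*cos(2*z) - 3*exp(-y)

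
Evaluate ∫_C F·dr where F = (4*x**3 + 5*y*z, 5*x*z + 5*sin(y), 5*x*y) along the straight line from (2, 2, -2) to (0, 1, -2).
-5*cos(1) + 5*cos(2) + 24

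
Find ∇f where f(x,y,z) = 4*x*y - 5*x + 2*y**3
(4*y - 5, 4*x + 6*y**2, 0)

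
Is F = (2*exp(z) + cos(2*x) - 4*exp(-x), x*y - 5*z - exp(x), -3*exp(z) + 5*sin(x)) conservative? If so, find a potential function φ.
No, ∇×F = (5, 2*exp(z) - 5*cos(x), y - exp(x)) ≠ 0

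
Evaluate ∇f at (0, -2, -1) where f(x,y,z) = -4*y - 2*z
(0, -4, -2)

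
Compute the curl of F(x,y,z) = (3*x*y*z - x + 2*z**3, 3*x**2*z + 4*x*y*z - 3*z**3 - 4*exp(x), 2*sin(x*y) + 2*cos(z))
(-3*x**2 - 4*x*y + 2*x*cos(x*y) + 9*z**2, 3*x*y - 2*y*cos(x*y) + 6*z**2, 3*x*z + 4*y*z - 4*exp(x))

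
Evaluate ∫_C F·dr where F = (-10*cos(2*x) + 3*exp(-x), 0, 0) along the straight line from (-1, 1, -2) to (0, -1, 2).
-5*sin(2) - 3 + 3*E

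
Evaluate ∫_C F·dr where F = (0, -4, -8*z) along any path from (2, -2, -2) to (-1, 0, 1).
4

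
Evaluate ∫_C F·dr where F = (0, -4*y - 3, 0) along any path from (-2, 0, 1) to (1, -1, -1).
1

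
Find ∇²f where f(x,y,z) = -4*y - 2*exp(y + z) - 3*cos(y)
-4*exp(y + z) + 3*cos(y)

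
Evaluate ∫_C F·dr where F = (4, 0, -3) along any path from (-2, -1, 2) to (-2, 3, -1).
9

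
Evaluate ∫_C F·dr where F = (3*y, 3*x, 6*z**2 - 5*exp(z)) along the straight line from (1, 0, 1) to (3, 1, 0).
2 + 5*E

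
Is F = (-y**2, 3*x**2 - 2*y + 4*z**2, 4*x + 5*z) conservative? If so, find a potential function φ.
No, ∇×F = (-8*z, -4, 6*x + 2*y) ≠ 0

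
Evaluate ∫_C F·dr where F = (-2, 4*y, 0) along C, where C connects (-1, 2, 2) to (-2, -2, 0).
2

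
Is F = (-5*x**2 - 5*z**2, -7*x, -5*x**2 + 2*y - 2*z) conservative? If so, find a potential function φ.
No, ∇×F = (2, 10*x - 10*z, -7) ≠ 0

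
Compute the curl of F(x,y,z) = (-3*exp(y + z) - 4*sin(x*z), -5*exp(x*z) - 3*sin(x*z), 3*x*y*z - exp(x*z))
(x*(3*z + 5*exp(x*z) + 3*cos(x*z)), -4*x*cos(x*z) - 3*y*z + z*exp(x*z) - 3*exp(y + z), -5*z*exp(x*z) - 3*z*cos(x*z) + 3*exp(y + z))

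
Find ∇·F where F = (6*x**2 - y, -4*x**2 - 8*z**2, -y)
12*x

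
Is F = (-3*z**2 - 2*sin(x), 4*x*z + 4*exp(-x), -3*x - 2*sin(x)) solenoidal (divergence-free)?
No, ∇·F = -2*cos(x)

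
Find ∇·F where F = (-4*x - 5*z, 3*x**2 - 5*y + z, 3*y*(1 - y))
-9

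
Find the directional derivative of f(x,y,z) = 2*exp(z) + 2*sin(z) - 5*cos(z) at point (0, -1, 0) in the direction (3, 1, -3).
-12*sqrt(19)/19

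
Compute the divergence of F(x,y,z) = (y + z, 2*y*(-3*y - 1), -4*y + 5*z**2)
-12*y + 10*z - 2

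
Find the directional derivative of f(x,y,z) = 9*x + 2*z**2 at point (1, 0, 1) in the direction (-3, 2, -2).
-35*sqrt(17)/17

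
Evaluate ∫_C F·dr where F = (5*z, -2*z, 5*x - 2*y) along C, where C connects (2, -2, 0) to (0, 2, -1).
4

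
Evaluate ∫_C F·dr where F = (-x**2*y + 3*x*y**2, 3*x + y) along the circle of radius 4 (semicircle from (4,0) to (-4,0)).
56*pi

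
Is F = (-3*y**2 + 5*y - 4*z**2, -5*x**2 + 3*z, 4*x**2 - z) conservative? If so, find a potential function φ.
No, ∇×F = (-3, -8*x - 8*z, -10*x + 6*y - 5) ≠ 0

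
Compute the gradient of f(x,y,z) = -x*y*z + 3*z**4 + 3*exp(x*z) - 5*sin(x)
(-y*z + 3*z*exp(x*z) - 5*cos(x), -x*z, -x*y + 3*x*exp(x*z) + 12*z**3)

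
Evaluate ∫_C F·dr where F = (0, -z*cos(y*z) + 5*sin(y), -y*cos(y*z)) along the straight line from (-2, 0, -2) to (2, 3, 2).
-sin(6) - 5*cos(3) + 5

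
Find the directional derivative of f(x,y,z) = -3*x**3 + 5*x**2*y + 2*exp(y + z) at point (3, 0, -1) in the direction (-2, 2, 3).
2*sqrt(17)*(5 + 126*E)*exp(-1)/17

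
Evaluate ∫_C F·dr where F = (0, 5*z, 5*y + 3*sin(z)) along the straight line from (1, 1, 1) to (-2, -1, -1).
0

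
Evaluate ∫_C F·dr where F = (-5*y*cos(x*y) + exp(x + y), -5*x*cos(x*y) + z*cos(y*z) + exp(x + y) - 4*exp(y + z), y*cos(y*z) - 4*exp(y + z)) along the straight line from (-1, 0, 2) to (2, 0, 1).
(-1 + (-4 + 5*E)*exp(2))*exp(-1)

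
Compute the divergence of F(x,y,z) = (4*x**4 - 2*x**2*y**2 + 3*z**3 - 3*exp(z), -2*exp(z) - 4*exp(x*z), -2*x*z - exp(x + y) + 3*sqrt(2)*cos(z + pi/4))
16*x**3 - 4*x*y**2 - 2*x - 3*sqrt(2)*sin(z + pi/4)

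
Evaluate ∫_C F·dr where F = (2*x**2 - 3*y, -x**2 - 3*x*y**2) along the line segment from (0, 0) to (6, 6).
-954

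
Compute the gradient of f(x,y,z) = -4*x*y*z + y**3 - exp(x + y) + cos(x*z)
(-4*y*z - z*sin(x*z) - exp(x + y), -4*x*z + 3*y**2 - exp(x + y), -x*(4*y + sin(x*z)))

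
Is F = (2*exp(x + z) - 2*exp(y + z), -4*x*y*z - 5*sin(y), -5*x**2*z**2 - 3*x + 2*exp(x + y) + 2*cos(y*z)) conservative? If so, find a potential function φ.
No, ∇×F = (4*x*y - 2*z*sin(y*z) + 2*exp(x + y), 10*x*z**2 - 2*exp(x + y) + 2*exp(x + z) - 2*exp(y + z) + 3, -4*y*z + 2*exp(y + z)) ≠ 0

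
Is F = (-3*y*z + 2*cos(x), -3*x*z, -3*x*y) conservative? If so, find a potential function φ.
Yes, F is conservative. φ = -3*x*y*z + 2*sin(x)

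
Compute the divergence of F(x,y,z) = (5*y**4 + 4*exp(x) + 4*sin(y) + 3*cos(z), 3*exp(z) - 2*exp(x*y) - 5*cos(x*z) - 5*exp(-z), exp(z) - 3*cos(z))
-2*x*exp(x*y) + 4*exp(x) + exp(z) + 3*sin(z)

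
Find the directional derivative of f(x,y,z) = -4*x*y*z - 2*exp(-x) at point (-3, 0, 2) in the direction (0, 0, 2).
0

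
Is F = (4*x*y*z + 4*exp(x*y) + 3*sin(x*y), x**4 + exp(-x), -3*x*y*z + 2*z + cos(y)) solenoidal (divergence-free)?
No, ∇·F = -3*x*y + 4*y*z + 4*y*exp(x*y) + 3*y*cos(x*y) + 2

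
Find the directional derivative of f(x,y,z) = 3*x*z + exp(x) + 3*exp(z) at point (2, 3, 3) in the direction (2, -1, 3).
sqrt(14)*(2*exp(2) + 36 + 9*exp(3))/14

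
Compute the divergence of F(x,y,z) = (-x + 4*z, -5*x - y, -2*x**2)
-2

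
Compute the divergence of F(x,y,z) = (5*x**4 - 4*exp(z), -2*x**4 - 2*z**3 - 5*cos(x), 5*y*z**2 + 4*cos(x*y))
20*x**3 + 10*y*z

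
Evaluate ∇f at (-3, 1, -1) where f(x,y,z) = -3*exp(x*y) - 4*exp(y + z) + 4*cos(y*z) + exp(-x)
((-exp(6) - 3)*exp(-3), -4 - 4*sin(1) + 9*exp(-3), -4 + 4*sin(1))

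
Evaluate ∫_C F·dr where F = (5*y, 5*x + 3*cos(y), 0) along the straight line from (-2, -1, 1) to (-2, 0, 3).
-10 + 3*sin(1)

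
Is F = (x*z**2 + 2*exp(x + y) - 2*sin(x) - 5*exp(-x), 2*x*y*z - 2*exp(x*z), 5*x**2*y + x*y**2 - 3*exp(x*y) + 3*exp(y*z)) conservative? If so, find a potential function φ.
No, ∇×F = (5*x**2 - 3*x*exp(x*y) + 2*x*exp(x*z) + 3*z*exp(y*z), -10*x*y + 2*x*z - y**2 + 3*y*exp(x*y), 2*y*z - 2*z*exp(x*z) - 2*exp(x + y)) ≠ 0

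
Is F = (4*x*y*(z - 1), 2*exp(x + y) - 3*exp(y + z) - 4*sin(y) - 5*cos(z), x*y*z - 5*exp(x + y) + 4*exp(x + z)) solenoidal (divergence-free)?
No, ∇·F = x*y + 4*y*(z - 1) + 2*exp(x + y) + 4*exp(x + z) - 3*exp(y + z) - 4*cos(y)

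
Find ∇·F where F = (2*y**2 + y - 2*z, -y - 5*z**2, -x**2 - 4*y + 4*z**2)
8*z - 1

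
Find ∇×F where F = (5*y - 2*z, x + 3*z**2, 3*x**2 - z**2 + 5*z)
(-6*z, -6*x - 2, -4)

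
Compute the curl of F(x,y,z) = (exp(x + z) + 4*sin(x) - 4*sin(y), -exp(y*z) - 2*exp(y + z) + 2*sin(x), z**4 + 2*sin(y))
(y*exp(y*z) + 2*exp(y + z) + 2*cos(y), exp(x + z), 2*cos(x) + 4*cos(y))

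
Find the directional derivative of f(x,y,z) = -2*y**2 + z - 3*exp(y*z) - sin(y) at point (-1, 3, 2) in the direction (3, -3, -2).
sqrt(22)*(3*cos(3) + 34 + 36*exp(6))/22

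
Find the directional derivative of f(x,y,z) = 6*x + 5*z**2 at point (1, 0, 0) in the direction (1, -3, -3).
6*sqrt(19)/19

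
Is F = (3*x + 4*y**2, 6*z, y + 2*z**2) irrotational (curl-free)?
No, ∇×F = (-5, 0, -8*y)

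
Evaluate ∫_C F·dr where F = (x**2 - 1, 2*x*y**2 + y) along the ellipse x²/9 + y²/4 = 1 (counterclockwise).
12*pi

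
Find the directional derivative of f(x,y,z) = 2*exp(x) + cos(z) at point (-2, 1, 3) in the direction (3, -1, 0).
3*sqrt(10)*exp(-2)/5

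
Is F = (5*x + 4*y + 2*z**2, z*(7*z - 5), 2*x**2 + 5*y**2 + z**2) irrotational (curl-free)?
No, ∇×F = (10*y - 14*z + 5, -4*x + 4*z, -4)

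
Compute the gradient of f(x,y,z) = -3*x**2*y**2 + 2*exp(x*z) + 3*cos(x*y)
(-6*x*y**2 - 3*y*sin(x*y) + 2*z*exp(x*z), -3*x*(2*x*y + sin(x*y)), 2*x*exp(x*z))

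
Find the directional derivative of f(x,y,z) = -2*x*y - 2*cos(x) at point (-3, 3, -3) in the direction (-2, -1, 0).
2*sqrt(5)*(2*sin(3) + 3)/5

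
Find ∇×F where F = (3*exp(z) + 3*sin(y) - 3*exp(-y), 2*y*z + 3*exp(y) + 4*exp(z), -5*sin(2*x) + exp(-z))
(-2*y - 4*exp(z), 3*exp(z) + 10*cos(2*x), -3*cos(y) - 3*exp(-y))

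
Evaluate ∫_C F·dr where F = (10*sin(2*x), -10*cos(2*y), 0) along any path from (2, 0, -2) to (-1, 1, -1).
5*cos(4) - 5*sqrt(2)*sin(pi/4 + 2)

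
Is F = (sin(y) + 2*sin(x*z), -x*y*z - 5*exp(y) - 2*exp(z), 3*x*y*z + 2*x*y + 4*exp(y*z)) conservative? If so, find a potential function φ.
No, ∇×F = (x*y + 3*x*z + 2*x + 4*z*exp(y*z) + 2*exp(z), 2*x*cos(x*z) - 3*y*z - 2*y, -y*z - cos(y)) ≠ 0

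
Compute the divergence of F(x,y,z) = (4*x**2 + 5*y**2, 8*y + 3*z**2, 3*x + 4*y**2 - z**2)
8*x - 2*z + 8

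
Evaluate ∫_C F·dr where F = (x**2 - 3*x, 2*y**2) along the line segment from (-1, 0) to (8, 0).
153/2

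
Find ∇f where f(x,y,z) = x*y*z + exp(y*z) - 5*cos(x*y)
(y*(z + 5*sin(x*y)), x*z + 5*x*sin(x*y) + z*exp(y*z), y*(x + exp(y*z)))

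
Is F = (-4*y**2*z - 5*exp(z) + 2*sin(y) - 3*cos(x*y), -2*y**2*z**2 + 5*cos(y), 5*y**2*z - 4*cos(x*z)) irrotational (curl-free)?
No, ∇×F = (2*y*z*(2*y + 5), -4*y**2 - 4*z*sin(x*z) - 5*exp(z), -3*x*sin(x*y) + 8*y*z - 2*cos(y))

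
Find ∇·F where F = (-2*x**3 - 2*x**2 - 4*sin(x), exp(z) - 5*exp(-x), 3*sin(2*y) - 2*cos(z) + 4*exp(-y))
-6*x**2 - 4*x + 2*sin(z) - 4*cos(x)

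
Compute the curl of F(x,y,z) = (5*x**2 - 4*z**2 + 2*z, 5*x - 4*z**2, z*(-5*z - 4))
(8*z, 2 - 8*z, 5)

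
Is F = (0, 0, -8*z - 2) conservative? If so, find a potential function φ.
Yes, F is conservative. φ = 2*z*(-2*z - 1)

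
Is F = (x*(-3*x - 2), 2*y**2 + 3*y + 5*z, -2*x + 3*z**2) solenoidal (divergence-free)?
No, ∇·F = -6*x + 4*y + 6*z + 1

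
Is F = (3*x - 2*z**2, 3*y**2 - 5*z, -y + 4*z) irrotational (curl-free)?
No, ∇×F = (4, -4*z, 0)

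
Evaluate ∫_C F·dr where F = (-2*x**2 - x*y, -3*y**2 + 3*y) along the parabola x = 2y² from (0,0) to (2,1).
-193/30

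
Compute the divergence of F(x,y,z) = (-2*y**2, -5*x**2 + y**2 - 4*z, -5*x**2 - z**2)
2*y - 2*z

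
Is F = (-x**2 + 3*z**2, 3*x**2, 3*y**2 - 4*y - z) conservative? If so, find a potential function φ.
No, ∇×F = (6*y - 4, 6*z, 6*x) ≠ 0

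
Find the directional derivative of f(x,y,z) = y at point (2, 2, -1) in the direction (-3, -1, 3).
-sqrt(19)/19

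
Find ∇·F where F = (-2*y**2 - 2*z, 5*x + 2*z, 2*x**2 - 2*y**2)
0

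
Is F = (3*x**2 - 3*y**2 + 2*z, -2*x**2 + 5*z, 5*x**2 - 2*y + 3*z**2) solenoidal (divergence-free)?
No, ∇·F = 6*x + 6*z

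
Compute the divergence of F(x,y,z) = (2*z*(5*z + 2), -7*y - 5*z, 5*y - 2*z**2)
-4*z - 7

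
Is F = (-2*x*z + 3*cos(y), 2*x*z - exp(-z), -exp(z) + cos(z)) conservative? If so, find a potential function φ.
No, ∇×F = (-2*x - exp(-z), -2*x, 2*z + 3*sin(y)) ≠ 0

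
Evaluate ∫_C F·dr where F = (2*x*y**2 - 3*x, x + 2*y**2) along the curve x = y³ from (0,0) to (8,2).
316/3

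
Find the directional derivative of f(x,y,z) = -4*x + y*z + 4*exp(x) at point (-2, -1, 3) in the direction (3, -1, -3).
12*sqrt(19)*(1 - exp(2))*exp(-2)/19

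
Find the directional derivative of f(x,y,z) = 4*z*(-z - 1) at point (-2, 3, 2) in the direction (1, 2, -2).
40/3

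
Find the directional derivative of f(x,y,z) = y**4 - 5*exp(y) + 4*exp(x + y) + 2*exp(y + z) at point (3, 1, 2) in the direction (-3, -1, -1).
sqrt(11)*(-16*exp(4) - 4*exp(3) - 4 + 5*E)/11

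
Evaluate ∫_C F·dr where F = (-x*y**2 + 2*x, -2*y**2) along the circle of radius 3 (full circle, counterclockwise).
0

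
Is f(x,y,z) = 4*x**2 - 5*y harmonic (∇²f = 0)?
No, ∇²f = 8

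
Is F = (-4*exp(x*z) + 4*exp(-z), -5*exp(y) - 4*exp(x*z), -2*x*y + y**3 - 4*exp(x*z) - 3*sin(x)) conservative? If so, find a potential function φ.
No, ∇×F = (4*x*exp(x*z) - 2*x + 3*y**2, -4*x*exp(x*z) + 2*y + 4*z*exp(x*z) + 3*cos(x) - 4*exp(-z), -4*z*exp(x*z)) ≠ 0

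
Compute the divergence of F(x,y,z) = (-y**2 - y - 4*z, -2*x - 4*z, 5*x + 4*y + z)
1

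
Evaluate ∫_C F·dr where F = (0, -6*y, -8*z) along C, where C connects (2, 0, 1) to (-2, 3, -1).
-27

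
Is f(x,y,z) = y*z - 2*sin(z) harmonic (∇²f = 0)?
No, ∇²f = 2*sin(z)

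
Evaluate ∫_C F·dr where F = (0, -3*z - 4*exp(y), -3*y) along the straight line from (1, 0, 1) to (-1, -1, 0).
4 - 4*exp(-1)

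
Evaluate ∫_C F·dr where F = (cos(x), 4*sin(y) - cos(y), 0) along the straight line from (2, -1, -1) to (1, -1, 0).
-sin(2) + sin(1)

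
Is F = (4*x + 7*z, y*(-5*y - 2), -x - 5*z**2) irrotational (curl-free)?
No, ∇×F = (0, 8, 0)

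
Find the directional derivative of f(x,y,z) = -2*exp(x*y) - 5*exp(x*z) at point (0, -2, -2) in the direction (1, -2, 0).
14*sqrt(5)/5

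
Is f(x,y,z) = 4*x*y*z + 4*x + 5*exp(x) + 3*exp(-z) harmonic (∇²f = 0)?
No, ∇²f = 5*exp(x) + 3*exp(-z)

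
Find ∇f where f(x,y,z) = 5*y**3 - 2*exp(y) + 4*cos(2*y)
(0, 15*y**2 - 2*exp(y) - 8*sin(2*y), 0)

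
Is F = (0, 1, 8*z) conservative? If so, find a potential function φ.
Yes, F is conservative. φ = y + 4*z**2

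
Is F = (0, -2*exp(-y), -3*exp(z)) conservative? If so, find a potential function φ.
Yes, F is conservative. φ = -3*exp(z) + 2*exp(-y)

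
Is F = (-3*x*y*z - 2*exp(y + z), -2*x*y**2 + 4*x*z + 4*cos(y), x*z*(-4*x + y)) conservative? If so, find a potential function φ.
No, ∇×F = (x*(z - 4), -3*x*y + 8*x*z - y*z - 2*exp(y + z), 3*x*z - 2*y**2 + 4*z + 2*exp(y + z)) ≠ 0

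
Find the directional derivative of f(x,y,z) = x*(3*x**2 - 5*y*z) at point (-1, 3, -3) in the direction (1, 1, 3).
84*sqrt(11)/11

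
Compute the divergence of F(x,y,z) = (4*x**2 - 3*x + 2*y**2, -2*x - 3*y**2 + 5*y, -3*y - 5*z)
8*x - 6*y - 3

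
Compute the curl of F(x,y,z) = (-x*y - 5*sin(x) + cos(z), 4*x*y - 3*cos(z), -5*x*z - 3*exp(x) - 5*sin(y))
(-3*sin(z) - 5*cos(y), 5*z + 3*exp(x) - sin(z), x + 4*y)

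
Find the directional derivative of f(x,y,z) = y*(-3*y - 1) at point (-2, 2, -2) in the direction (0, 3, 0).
-13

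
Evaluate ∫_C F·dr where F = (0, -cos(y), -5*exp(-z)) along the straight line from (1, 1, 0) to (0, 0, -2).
-5 + sin(1) + 5*exp(2)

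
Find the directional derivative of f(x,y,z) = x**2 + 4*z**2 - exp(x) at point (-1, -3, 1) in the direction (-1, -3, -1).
sqrt(11)*(1 - 6*E)*exp(-1)/11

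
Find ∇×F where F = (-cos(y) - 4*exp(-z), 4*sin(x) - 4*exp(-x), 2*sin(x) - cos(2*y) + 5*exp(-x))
(2*sin(2*y), -2*cos(x) + 4*exp(-z) + 5*exp(-x), -sin(y) + 4*cos(x) + 4*exp(-x))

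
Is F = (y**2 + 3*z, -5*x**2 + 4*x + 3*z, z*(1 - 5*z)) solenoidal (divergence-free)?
No, ∇·F = 1 - 10*z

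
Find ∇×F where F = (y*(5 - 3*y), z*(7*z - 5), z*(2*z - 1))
(5 - 14*z, 0, 6*y - 5)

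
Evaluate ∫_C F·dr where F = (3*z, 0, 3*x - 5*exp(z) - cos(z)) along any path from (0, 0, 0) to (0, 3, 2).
-5*exp(2) - sin(2) + 5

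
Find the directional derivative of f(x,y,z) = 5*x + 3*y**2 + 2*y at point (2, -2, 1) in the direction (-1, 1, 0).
-15*sqrt(2)/2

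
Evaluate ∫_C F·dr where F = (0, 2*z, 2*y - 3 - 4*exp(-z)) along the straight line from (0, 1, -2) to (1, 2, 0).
2 - 4*exp(2)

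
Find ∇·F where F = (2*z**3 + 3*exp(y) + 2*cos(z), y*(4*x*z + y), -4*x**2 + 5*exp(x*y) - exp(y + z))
4*x*z + 2*y - exp(y + z)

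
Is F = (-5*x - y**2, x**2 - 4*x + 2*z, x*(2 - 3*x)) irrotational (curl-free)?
No, ∇×F = (-2, 6*x - 2, 2*x + 2*y - 4)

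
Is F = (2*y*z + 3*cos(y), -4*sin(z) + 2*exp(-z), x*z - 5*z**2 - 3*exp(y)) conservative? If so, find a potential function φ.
No, ∇×F = (-3*exp(y) + 4*cos(z) + 2*exp(-z), 2*y - z, -2*z + 3*sin(y)) ≠ 0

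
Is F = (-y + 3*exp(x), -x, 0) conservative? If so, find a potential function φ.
Yes, F is conservative. φ = -x*y + 3*exp(x)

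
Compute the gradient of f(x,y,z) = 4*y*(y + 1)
(0, 8*y + 4, 0)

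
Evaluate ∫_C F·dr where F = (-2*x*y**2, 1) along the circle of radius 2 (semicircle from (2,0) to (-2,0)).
0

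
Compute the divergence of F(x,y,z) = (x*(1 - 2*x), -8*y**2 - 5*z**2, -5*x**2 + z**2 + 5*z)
-4*x - 16*y + 2*z + 6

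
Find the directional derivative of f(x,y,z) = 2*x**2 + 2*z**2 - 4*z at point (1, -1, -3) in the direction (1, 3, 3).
-44*sqrt(19)/19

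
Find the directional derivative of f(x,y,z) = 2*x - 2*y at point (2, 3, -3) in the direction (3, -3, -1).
12*sqrt(19)/19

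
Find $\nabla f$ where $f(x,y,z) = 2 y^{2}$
(0, 4*y, 0)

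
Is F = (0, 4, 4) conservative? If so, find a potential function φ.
Yes, F is conservative. φ = 4*y + 4*z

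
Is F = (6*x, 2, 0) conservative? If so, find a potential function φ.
Yes, F is conservative. φ = 3*x**2 + 2*y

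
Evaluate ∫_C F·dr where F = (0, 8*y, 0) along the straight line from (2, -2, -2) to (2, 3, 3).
20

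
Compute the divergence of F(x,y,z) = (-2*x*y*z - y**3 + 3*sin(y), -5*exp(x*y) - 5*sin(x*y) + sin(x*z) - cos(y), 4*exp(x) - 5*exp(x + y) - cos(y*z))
-5*x*exp(x*y) - 5*x*cos(x*y) - 2*y*z + y*sin(y*z) + sin(y)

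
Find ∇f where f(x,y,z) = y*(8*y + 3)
(0, 16*y + 3, 0)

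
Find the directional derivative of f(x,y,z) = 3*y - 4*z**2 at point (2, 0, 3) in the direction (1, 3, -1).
3*sqrt(11)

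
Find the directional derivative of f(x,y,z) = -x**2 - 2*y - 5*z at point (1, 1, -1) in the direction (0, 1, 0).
-2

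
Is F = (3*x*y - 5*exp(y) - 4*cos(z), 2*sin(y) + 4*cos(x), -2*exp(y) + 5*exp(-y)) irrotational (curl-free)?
No, ∇×F = (3*sinh(y) - 7*cosh(y), 4*sin(z), -3*x + 5*exp(y) - 4*sin(x))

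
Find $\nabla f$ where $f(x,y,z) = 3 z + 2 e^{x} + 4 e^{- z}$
(2*exp(x), 0, 3 - 4*exp(-z))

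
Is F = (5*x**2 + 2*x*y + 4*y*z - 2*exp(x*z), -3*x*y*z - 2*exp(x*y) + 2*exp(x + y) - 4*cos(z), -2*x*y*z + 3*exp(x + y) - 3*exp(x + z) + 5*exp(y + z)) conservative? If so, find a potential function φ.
No, ∇×F = (3*x*y - 2*x*z + 3*exp(x + y) + 5*exp(y + z) - 4*sin(z), -2*x*exp(x*z) + 2*y*z + 4*y - 3*exp(x + y) + 3*exp(x + z), -2*x - 3*y*z - 2*y*exp(x*y) - 4*z + 2*exp(x + y)) ≠ 0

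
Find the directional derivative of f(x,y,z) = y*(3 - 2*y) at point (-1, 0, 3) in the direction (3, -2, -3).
-3*sqrt(22)/11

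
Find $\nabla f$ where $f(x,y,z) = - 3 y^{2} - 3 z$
(0, -6*y, -3)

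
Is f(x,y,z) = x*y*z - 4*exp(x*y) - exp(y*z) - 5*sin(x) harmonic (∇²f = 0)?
No, ∇²f = -4*x**2*exp(x*y) - 4*y**2*exp(x*y) - y**2*exp(y*z) - z**2*exp(y*z) + 5*sin(x)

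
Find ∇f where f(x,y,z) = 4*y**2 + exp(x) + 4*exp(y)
(exp(x), 8*y + 4*exp(y), 0)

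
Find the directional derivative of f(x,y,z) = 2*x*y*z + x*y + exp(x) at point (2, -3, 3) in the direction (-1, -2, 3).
sqrt(14)*(-43 - exp(2))/14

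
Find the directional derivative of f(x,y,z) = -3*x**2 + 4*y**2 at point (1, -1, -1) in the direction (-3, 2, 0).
2*sqrt(13)/13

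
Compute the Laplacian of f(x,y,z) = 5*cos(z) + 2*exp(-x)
-5*cos(z) + 2*exp(-x)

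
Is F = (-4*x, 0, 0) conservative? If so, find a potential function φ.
Yes, F is conservative. φ = -2*x**2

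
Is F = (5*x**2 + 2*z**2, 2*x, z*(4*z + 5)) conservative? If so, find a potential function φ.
No, ∇×F = (0, 4*z, 2) ≠ 0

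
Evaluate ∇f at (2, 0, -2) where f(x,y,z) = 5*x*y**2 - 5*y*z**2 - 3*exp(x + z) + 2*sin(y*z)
(-3, -24, -3)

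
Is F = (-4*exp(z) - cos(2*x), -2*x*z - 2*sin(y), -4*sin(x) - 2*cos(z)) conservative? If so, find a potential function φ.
No, ∇×F = (2*x, -4*exp(z) + 4*cos(x), -2*z) ≠ 0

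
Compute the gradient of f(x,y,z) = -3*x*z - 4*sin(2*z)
(-3*z, 0, -3*x - 8*cos(2*z))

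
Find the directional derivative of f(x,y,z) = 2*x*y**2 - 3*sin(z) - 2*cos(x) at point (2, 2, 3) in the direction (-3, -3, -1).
3*sqrt(19)*(-24 - 2*sin(2) + cos(3))/19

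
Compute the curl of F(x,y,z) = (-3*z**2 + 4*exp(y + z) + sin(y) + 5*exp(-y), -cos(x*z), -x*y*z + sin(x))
(-x*(z + sin(x*z)), y*z - 6*z + 4*exp(y + z) - cos(x), z*sin(x*z) - 4*exp(y + z) - cos(y) + 5*exp(-y))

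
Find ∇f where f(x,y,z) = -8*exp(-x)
(8*exp(-x), 0, 0)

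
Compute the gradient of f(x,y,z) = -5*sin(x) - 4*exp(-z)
(-5*cos(x), 0, 4*exp(-z))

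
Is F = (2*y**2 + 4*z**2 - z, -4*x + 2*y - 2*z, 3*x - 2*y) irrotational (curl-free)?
No, ∇×F = (0, 8*z - 4, -4*y - 4)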